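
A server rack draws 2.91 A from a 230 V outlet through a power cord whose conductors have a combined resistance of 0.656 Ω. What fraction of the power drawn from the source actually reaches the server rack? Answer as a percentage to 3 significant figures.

99.2 %

The power cord carries the full 2.91 A.
P_line = I² R_line = (2.910)² × 0.656 = 5.555 W
P_source = V I = 230 × 2.910 = 669.3 W; P_load = 663.7 W
η = P_load / P_source = 663.7 / 669.3 = 0.9917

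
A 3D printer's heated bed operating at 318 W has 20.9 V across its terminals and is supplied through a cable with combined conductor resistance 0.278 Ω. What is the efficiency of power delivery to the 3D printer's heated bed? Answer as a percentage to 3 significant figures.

83.2 %

I = P / V = 318 / 20.9 = 15.22 A through the cable.
P_line = I² R_line = (15.22)² × 0.278 = 64.36 W
P_source = P_load + P_line = 318.0 + 64.36 = 382.4 W
η = P_load / P_source = 318.0 / 382.4 = 0.8317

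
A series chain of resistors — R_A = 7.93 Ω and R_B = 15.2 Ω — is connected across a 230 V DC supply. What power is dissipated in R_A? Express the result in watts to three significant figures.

Series elements share the same current, so find I first, then use P = I²R.
R_total = 7.93 + 15.2 = 23.13 Ω
I = V / R_total = 230 / 23.13 = 9.944 A
P_R_A = I² × R_A = (9.944)² × 7.93 = 784.1 W

784 W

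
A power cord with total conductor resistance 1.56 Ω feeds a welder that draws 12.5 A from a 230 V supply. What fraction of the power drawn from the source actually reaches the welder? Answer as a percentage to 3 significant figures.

91.5 %

The power cord carries the full 12.5 A.
P_line = I² R_line = (12.50)² × 1.56 = 243.8 W
P_source = V I = 230 × 12.50 = 2875 W; P_load = 2631 W
η = P_load / P_source = 2631 / 2875 = 0.9152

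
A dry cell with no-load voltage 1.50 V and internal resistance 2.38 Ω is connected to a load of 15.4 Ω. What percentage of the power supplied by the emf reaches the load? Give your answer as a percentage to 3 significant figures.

η = P_load/(P_load+P_int) = I²R/(I²R+I²r) = R/(R+r) — the I² cancels for series elements.
η = R / (R + r) = 15.4 / (15.4 + 2.38) = 0.8661

86.6 %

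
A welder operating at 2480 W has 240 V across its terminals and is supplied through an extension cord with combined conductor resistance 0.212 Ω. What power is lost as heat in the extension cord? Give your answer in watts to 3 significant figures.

The extension cord and load are in series, so the same current flows in both; the loss is I²R_line.
I = P / V = 2480 / 240 = 10.33 A through the extension cord.
P_line = I² R_line = (10.33)² × 0.212 = 22.64 W

22.6 W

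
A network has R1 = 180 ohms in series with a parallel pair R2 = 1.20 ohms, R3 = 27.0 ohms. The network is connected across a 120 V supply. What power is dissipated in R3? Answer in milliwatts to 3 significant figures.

Replace R2 and R3 with their parallel equivalent so the circuit becomes R1 in series with R_p.
R_p = (1.20×27.0)/(1.20+27.0) = 1.149 Ω
R_total = 180 + 1.149 = 181.1 Ω
I = V / R_total = 120 / 181.1 = 0.6624 A
Voltage across the parallel pair: V_p = I × R_p = 0.6624 × 1.149 = 0.7611 V
With V_p across R3, its power is V_p²/R3.
P_R3 = (0.7611)² / 27.0 = 0.02145 W

21.5 mW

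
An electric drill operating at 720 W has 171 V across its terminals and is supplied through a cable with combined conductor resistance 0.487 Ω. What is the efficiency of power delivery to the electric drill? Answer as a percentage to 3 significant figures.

I = P / V = 720 / 171 = 4.211 A through the cable.
P_line = I² R_line = (4.211)² × 0.487 = 8.634 W
P_source = P_load + P_line = 720.0 + 8.634 = 728.6 W
η = P_load / P_source = 720.0 / 728.6 = 0.9882

98.8 %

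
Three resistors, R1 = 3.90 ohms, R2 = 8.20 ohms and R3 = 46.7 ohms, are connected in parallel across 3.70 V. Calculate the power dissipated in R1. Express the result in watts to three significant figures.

3.51 W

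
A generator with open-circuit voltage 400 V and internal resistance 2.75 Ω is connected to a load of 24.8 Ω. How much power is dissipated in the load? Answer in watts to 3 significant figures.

The internal resistance and the load are in series, so the same I flows through both; get I from ε/(r+R), then I²R for the load.
I = ε / (r + R) = 400 / (2.75 + 24.8) = 14.52 A
P_load = I² R = (14.52)² × 24.8 = 5228 W

5230 W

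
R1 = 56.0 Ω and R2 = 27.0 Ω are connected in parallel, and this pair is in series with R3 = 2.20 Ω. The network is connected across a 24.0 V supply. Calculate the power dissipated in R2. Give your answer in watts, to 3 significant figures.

First find R_p for the parallel pair, then treat R_p + R3 as a series loop.
R_p = (56.0×27.0)/(56.0+27.0) = 18.22 Ω
R_total = R_p + 2.20 = 18.22 + 2.20 = 20.42 Ω
I = V / R_total = 24.0 / 20.42 = 1.175 A
Voltage across the parallel pair: V_p = I × R_p = 1.175 × 18.22 = 21.41 V
R2 sits across V_p; its power is V_p²/R.
P_R2 = (21.41)² / 27.0 = 16.98 W

17.0 W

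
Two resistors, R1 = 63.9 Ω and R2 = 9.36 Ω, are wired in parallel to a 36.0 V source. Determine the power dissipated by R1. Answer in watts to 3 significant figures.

Parallel branches share the same voltage; P = V²/R gives the branch power in one step.
P_R1 = V² / R1 = (36.0)² / 63.9 Ω = 20.28 W

20.3 W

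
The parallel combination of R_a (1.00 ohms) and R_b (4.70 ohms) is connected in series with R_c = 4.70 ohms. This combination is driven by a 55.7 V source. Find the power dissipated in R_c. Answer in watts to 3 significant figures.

478 W

Collapse the R_a‖R_b pair into one equivalent R_p; then R_p and R_c form a series string.
R_p = (1.00×4.70)/(1.00+4.70) = 0.8246 Ω
R_total = R_p + 4.70 = 0.8246 + 4.70 = 5.525 Ω
I = V / R_total = 55.7 / 5.525 = 10.08 A
All the supply current flows through R_c; use P = I²R_c.
P_R_c = (10.08)² × 4.70 = 477.8 W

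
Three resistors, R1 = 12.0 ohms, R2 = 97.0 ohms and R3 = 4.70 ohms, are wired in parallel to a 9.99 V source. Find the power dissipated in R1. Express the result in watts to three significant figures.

8.32 W

Every branch has 9.99 V across it, so for R1 the power is simply V²/R.
P_R1 = V² / R1 = (9.99)² / 12.0 Ω = 8.317 W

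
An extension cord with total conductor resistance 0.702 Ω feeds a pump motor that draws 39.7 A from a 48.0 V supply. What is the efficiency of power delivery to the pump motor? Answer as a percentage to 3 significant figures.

The extension cord carries the full 39.7 A.
P_line = I² R_line = (39.70)² × 0.702 = 1106 W
P_source = V I = 48.0 × 39.70 = 1906 W; P_load = 799.2 W
η = P_load / P_source = 799.2 / 1906 = 0.4194

41.9 %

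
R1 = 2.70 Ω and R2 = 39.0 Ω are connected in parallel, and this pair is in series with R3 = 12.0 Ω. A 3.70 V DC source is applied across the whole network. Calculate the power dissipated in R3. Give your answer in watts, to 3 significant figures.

0.779 W

Collapse the R1‖R2 pair into one equivalent R_p; then R_p and R3 form a series string.
R_p = (2.70×39.0)/(2.70+39.0) = 2.525 Ω
R_total = R_p + 12.0 = 2.525 + 12.0 = 14.53 Ω
I = V / R_total = 3.70 / 14.53 = 0.2547 A
R3 is the series element, so its power is I²R.
P_R3 = (0.2547)² × 12.0 = 0.7786 W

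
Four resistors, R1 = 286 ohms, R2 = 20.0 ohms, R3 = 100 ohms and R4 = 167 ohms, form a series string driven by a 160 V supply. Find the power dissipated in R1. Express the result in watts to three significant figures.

Every series element carries the same I. Get I from the total resistance, then P = I² × R1.
R_total = 286 + 20.0 + 100 + 167 = 573.0 Ω
I = V / R_total = 160 / 573.0 = 0.2792 A
P_R1 = I² × R1 = (0.2792)² × 286 = 22.30 W

22.3 W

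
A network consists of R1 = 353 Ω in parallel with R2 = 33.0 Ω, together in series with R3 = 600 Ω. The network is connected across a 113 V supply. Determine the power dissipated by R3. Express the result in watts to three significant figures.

19.3 W

First find R_p for the parallel pair, then treat R_p + R3 as a series loop.
R_p = (353×33.0)/(353+33.0) = 30.18 Ω
R_total = R_p + 600 = 30.18 + 600 = 630.2 Ω
I = V / R_total = 113 / 630.2 = 0.1793 A
All the supply current flows through R3; use P = I²R3.
P_R3 = (0.1793)² × 600 = 19.29 W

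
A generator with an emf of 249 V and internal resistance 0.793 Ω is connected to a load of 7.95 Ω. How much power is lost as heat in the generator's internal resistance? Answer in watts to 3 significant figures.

643 W

The source's internal resistance is just another series element carrying I; its dissipation is I²r.
I = ε / (r + R) = 249 / (0.793 + 7.95) = 28.48 A
P_int = I² r = (28.48)² × 0.793 = 643.2 W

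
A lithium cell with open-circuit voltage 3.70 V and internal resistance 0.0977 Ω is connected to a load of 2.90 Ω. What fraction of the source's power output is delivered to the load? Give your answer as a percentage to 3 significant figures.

96.7 %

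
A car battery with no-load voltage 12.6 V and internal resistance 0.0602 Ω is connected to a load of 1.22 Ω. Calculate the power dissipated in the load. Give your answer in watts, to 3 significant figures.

Load and internal resistance form a series loop — compute the loop current, then the load power via I²R.
I = ε / (r + R) = 12.6 / (0.0602 + 1.22) = 9.842 A
P_load = I² R = (9.842)² × 1.22 = 118.2 W

118 W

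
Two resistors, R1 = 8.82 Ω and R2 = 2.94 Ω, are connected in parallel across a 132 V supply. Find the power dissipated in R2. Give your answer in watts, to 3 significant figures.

Parallel branches share the same voltage; P = V²/R gives the branch power in one step.
P_R2 = V² / R2 = (132)² / 2.94 Ω = 5927 W

5930 W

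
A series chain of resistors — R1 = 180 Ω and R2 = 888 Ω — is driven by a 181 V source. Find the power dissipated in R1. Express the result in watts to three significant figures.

Series elements share the same current, so find I first, then use P = I²R.
R_total = 180 + 888 = 1068 Ω
I = V / R_total = 181 / 1068 = 0.1695 A
P_R1 = I² × R1 = (0.1695)² × 180 = 5.170 W

5.17 W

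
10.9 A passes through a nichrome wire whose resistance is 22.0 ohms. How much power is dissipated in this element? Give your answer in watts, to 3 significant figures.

2610 W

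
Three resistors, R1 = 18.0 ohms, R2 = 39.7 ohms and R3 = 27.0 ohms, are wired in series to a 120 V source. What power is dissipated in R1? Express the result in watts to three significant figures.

36.1 W

The current is common to all series resistors; compute it, then apply P = I²R for the target.
R_total = 18.0 + 39.7 + 27.0 = 84.70 Ω
I = V / R_total = 120 / 84.70 = 1.417 A
P_R1 = I² × R1 = (1.417)² × 18.0 = 36.13 W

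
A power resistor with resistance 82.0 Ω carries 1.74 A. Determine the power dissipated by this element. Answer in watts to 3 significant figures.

The current through and the resistance of the element are both given; use P = I²R.
P = (1.740 A)² × 82.0 Ω = 248.3 W

248 W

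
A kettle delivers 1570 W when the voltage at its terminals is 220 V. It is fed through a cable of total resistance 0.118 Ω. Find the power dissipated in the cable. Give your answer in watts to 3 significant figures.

6.01 W

The cable and load are in series, so the same current flows in both; the loss is I²R_line.
I = P / V = 1570 / 220 = 7.136 A through the cable.
P_line = I² R_line = (7.136)² × 0.118 = 6.009 W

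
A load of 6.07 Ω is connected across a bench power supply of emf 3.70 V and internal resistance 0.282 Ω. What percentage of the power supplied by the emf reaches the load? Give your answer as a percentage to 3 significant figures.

95.6 %

Both r and R carry the same current, so the power split is just the resistance split: η = R/(R+r).
η = R / (R + r) = 6.07 / (6.07 + 0.282) = 0.9556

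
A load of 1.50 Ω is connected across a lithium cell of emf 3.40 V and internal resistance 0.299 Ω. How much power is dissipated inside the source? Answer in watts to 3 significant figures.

The source's internal resistance is just another series element carrying I; its dissipation is I²r.
I = ε / (r + R) = 3.40 / (0.299 + 1.50) = 1.890 A
P_int = I² r = (1.890)² × 0.299 = 1.068 W

1.07 W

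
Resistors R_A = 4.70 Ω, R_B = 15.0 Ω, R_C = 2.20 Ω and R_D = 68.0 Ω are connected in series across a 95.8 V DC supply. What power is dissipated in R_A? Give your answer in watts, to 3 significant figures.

5.34 W

The current is common to all series resistors; compute it, then apply P = I²R for the target.
R_total = 4.70 + 15.0 + 2.20 + 68.0 = 89.90 Ω
I = V / R_total = 95.8 / 89.90 = 1.066 A
P_R_A = I² × R_A = (1.066)² × 4.70 = 5.337 W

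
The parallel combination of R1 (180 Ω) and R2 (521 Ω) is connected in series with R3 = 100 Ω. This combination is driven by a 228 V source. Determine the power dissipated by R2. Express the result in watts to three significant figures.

Collapse the R1‖R2 pair into one equivalent R_p; then R_p and R3 form a series string.
R_p = (180×521)/(180+521) = 133.8 Ω
R_total = R_p + 100 = 133.8 + 100 = 233.8 Ω
I = V / R_total = 228 / 233.8 = 0.9753 A
Voltage across the parallel pair: V_p = I × R_p = 0.9753 × 133.8 = 130.5 V
R2 has V_p across it, so P = V_p²/R2.
P_R2 = (130.5)² / 521 = 32.67 W

32.7 W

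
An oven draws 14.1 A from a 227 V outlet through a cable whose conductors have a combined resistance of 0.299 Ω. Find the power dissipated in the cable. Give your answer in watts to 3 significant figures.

59.4 W

Line loss is just I²R for the cable — we know both I and R_line directly.
The cable carries the full 14.1 A.
P_line = I² R_line = (14.10)² × 0.299 = 59.44 W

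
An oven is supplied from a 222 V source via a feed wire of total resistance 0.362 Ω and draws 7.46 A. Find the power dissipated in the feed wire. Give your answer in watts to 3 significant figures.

20.1 W

The feed wire is a series resistance carrying the load current; its dissipation is I²R_line.
The feed wire carries the full 7.46 A.
P_line = I² R_line = (7.460)² × 0.362 = 20.15 W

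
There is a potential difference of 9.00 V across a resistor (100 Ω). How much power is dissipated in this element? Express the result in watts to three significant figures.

V and R are stated; P = V²/R avoids computing the current.
P = (9.00 V)² / 100 Ω = 0.8100 W

0.810 W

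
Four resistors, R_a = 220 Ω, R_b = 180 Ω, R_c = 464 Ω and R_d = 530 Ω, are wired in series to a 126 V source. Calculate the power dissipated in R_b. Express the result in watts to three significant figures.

1.47 W

Every series element carries the same I. Get I from the total resistance, then P = I² × R_b.
R_total = 220 + 180 + 464 + 530 = 1394 Ω
I = V / R_total = 126 / 1394 = 0.09039 A
P_R_b = I² × R_b = (0.09039)² × 180 = 1.471 W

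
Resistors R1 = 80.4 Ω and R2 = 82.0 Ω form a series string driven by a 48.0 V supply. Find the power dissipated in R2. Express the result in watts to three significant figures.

In a series string the same current flows through every resistor — find that current, then P = I²R for the one we want.
R_total = 80.4 + 82.0 = 162.4 Ω
I = V / R_total = 48.0 / 162.4 = 0.2956 A
P_R2 = I² × R2 = (0.2956)² × 82.0 = 7.163 W

7.16 W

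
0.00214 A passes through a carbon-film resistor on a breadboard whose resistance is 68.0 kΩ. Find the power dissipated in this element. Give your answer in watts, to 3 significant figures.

Knowing I and R, the power is just I²R — no need to find V first.
P = (0.002140 A)² × 68000 Ω = 0.3114 W

0.311 W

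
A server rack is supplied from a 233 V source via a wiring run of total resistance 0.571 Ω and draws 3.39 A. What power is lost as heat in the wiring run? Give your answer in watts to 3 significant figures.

6.56 W

The wiring run and load are in series, so the same current flows in both; the loss is I²R_line.
The wiring run carries the full 3.39 A.
P_line = I² R_line = (3.390)² × 0.571 = 6.562 W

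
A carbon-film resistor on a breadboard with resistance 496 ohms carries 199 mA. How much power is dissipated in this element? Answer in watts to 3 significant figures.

19.6 W

The current through and the resistance of the element are both given; use P = I²R.
P = (0.1990 A)² × 496 Ω = 19.64 W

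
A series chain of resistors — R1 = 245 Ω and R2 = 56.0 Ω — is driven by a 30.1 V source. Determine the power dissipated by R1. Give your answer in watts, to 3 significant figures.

The current is common to all series resistors; compute it, then apply P = I²R for the target.
R_total = 245 + 56.0 = 301.0 Ω
I = V / R_total = 30.1 / 301.0 = 0.1000 A
P_R1 = I² × R1 = (0.1000)² × 245 = 2.450 W

2.45 W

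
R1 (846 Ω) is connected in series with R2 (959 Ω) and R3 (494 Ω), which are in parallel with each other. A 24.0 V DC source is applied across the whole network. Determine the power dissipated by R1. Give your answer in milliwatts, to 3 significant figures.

Reduce the parallel pair to R_p first; the network is then a simple series string.
R_p = (959×494)/(959+494) = 326.0 Ω
R_total = 846 + 326.0 = 1172 Ω
I = V / R_total = 24.0 / 1172 = 0.02048 A
All the current flows through R1; use P = I²R.
P_R1 = (0.02048)² × 846 = 0.3547 W

355 mW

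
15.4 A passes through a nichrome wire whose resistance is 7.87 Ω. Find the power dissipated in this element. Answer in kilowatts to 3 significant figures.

Current and resistance are given, so P = I²R is the direct form.
P = (15.40 A)² × 7.87 Ω = 1866 W

1.87 kW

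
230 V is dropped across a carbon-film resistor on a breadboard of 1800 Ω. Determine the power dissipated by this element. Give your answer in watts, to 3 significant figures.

With V across and R both known, P = V²/R gives the dissipation directly.
P = (230 V)² / 1800 Ω = 29.39 W

29.4 W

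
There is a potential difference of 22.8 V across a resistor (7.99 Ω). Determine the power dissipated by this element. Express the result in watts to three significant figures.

65.1 W

We know the drop across the element and its resistance — P = V²/R, one step.
P = (22.8 V)² / 7.99 Ω = 65.06 W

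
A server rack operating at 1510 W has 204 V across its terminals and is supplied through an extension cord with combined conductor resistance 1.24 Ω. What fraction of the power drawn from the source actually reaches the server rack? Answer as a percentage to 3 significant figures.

95.7 %

I = P / V = 1510 / 204 = 7.402 A through the extension cord.
P_line = I² R_line = (7.402)² × 1.24 = 67.94 W
P_source = P_load + P_line = 1510 + 67.94 = 1578 W
η = P_load / P_source = 1510 / 1578 = 0.9569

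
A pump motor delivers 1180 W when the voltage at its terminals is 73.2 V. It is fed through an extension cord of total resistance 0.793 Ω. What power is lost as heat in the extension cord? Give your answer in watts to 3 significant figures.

The extension cord is a series resistance carrying the load current; its dissipation is I²R_line.
I = P / V = 1180 / 73.2 = 16.12 A through the extension cord.
P_line = I² R_line = (16.12)² × 0.793 = 206.1 W

206 W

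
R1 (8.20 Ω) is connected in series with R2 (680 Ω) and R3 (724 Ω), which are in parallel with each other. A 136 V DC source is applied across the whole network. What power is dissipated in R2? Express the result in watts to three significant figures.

Replace R2 and R3 with their parallel equivalent so the circuit becomes R1 in series with R_p.
R_p = (680×724)/(680+724) = 350.7 Ω
R_total = 8.20 + 350.7 = 358.9 Ω
I = V / R_total = 136 / 358.9 = 0.3790 A
Voltage across the parallel pair: V_p = I × R_p = 0.3790 × 350.7 = 132.9 V
With V_p across R2, its power is V_p²/R2.
P_R2 = (132.9)² / 680 = 25.97 W

26.0 W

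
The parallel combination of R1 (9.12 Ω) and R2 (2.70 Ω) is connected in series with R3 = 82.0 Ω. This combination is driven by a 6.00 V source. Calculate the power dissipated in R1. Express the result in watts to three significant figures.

0.00242 W

Reduce the parallel combination to a single R_p; the circuit then becomes R_p in series with the remaining resistor.
R_p = (9.12×2.70)/(9.12+2.70) = 2.083 Ω
R_total = R_p + 82.0 = 2.083 + 82.0 = 84.08 Ω
I = V / R_total = 6.00 / 84.08 = 0.07136 A
Voltage across the parallel pair: V_p = I × R_p = 0.07136 × 2.083 = 0.1487 V
R1 has V_p across it, so P = V_p²/R1.
P_R1 = (0.1487)² / 9.12 = 0.002423 W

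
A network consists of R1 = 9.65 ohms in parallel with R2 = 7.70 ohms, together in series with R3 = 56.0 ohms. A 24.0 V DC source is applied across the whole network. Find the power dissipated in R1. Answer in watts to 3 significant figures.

First find R_p for the parallel pair, then treat R_p + R3 as a series loop.
R_p = (9.65×7.70)/(9.65+7.70) = 4.283 Ω
R_total = R_p + 56.0 = 4.283 + 56.0 = 60.28 Ω
I = V / R_total = 24.0 / 60.28 = 0.3981 A
Voltage across the parallel pair: V_p = I × R_p = 0.3981 × 4.283 = 1.705 V
R1 has V_p across it, so P = V_p²/R1.
P_R1 = (1.705)² / 9.65 = 0.3013 W

0.301 W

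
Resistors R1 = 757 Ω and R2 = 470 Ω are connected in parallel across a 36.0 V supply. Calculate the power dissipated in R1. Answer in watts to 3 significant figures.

1.71 W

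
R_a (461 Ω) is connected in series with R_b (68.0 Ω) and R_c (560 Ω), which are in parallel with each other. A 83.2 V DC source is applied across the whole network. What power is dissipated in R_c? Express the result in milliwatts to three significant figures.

Reduce the parallel pair to R_p first; the network is then a simple series string.
R_p = (68.0×560)/(68.0+560) = 60.64 Ω
R_total = 461 + 60.64 = 521.6 Ω
I = V / R_total = 83.2 / 521.6 = 0.1595 A
Voltage across the parallel pair: V_p = I × R_p = 0.1595 × 60.64 = 9.671 V
R_c sees V_p directly, so P = V_p² / R_c.
P_R_c = (9.671)² / 560 = 0.1670 W

167 mW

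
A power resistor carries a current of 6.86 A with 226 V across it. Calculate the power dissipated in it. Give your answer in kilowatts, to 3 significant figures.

Both the voltage across and the current through the element are known, so P = V I applies directly.
P = 226 V × 6.860 A = 1550 W

1.55 kW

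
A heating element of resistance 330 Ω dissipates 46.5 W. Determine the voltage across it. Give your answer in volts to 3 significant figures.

Inverting the appropriate power form: V = √(P R).
V = √(46.5 × 330) = 123.9 V

124 V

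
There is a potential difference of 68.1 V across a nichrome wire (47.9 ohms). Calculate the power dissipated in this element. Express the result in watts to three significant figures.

Voltage and resistance are given, so P = V²/R is the one-step route.
P = (68.1 V)² / 47.9 Ω = 96.82 W

96.8 W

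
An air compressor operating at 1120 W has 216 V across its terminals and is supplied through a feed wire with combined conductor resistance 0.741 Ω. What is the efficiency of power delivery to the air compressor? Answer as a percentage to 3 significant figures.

98.3 %

I = P / V = 1120 / 216 = 5.185 A through the feed wire.
P_line = I² R_line = (5.185)² × 0.741 = 19.92 W
P_source = P_load + P_line = 1120 + 19.92 = 1140 W
η = P_load / P_source = 1120 / 1140 = 0.9825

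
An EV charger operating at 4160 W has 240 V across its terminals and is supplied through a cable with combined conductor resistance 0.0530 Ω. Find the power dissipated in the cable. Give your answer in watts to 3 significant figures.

15.9 W

The cable and load are in series, so the same current flows in both; the loss is I²R_line.
I = P / V = 4160 / 240 = 17.33 A through the cable.
P_line = I² R_line = (17.33)² × 0.0530 = 15.92 W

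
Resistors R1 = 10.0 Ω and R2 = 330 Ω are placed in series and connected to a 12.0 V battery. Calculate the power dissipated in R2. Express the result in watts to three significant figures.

In a series string the same current flows through every resistor — find that current, then P = I²R for the one we want.
R_total = 10.0 + 330 = 340.0 Ω
I = V / R_total = 12.0 / 340.0 = 0.03529 A
P_R2 = I² × R2 = (0.03529)² × 330 = 0.4111 W

0.411 W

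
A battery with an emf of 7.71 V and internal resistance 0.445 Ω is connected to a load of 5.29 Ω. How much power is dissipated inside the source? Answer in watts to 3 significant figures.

The source's internal resistance is just another series element carrying I; its dissipation is I²r.
I = ε / (r + R) = 7.71 / (0.445 + 5.29) = 1.344 A
P_int = I² r = (1.344)² × 0.445 = 0.8043 W

0.804 W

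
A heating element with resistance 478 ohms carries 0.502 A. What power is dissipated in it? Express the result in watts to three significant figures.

With I and R stated, P = I²R applies in one step.
P = (0.5020 A)² × 478 Ω = 120.5 W

120 W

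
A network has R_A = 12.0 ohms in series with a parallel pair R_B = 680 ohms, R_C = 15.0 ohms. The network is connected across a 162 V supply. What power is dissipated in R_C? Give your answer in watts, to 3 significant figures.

530 W

First combine the parallel branches into one equivalent R_p, then R_A + R_p is a series pair.
R_p = (680×15.0)/(680+15.0) = 14.68 Ω
R_total = 12.0 + 14.68 = 26.68 Ω
I = V / R_total = 162 / 26.68 = 6.073 A
Voltage across the parallel pair: V_p = I × R_p = 6.073 × 14.68 = 89.13 V
R_C sees V_p directly, so P = V_p² / R_C.
P_R_C = (89.13)² / 15.0 = 529.6 W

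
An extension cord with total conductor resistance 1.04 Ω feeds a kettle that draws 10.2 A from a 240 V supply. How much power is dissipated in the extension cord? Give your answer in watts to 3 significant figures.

108 W

The extension cord and load are in series, so the same current flows in both; the loss is I²R_line.
The extension cord carries the full 10.2 A.
P_line = I² R_line = (10.20)² × 1.04 = 108.2 W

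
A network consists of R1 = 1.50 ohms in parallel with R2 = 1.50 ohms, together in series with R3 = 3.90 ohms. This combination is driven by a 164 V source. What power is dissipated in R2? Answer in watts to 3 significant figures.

466 W

First find R_p for the parallel pair, then treat R_p + R3 as a series loop.
R_p = (1.50×1.50)/(1.50+1.50) = 0.7500 Ω
R_total = R_p + 3.90 = 0.7500 + 3.90 = 4.650 Ω
I = V / R_total = 164 / 4.650 = 35.27 A
Voltage across the parallel pair: V_p = I × R_p = 35.27 × 0.7500 = 26.45 V
Use P = V²/R for R2 with V = V_p.
P_R2 = (26.45)² / 1.50 = 466.5 W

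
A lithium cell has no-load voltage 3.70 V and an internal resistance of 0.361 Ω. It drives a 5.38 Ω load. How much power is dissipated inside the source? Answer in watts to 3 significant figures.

0.150 W

The source's internal resistance is just another series element carrying I; its dissipation is I²r.
I = ε / (r + R) = 3.70 / (0.361 + 5.38) = 0.6445 A
P_int = I² r = (0.6445)² × 0.361 = 0.1499 W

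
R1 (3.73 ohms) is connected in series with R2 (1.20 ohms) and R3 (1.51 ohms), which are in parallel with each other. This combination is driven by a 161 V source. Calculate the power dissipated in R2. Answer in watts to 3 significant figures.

499 W

Replace R2 and R3 with their parallel equivalent so the circuit becomes R1 in series with R_p.
R_p = (1.20×1.51)/(1.20+1.51) = 0.6686 Ω
R_total = 3.73 + 0.6686 = 4.399 Ω
I = V / R_total = 161 / 4.399 = 36.60 A
Voltage across the parallel pair: V_p = I × R_p = 36.60 × 0.6686 = 24.47 V
R2 sees V_p directly, so P = V_p² / R2.
P_R2 = (24.47)² / 1.20 = 499.1 W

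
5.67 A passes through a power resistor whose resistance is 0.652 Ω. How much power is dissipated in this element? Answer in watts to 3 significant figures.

Knowing I and R, the power is just I²R — no need to find V first.
P = (5.670 A)² × 0.652 Ω = 20.96 W

21.0 W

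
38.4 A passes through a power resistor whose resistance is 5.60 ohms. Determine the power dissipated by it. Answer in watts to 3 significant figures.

8260 W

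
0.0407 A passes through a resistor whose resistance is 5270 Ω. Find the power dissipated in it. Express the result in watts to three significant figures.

8.73 W

Knowing I and R, the power is just I²R — no need to find V first.
P = (0.04070 A)² × 5270 Ω = 8.730 W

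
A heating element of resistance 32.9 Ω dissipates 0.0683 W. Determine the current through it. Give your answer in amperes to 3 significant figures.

0.0456 A

From P = V I = I²R = V²/R, with the two given quantities we get I = √(P / R).
I = √(0.0683 / 32.9) = 0.04556 A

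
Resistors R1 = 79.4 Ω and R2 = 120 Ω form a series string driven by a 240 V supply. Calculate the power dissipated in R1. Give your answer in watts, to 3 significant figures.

115 W

The current is common to all series resistors; compute it, then apply P = I²R for the target.
R_total = 79.4 + 120 = 199.4 Ω
I = V / R_total = 240 / 199.4 = 1.204 A
P_R1 = I² × R1 = (1.204)² × 79.4 = 115.0 W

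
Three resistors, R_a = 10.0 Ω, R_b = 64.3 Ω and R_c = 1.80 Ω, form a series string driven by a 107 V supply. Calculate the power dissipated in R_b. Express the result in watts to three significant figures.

In a series string the same current flows through every resistor — find that current, then P = I²R for the one we want.
R_total = 10.0 + 64.3 + 1.80 = 76.10 Ω
I = V / R_total = 107 / 76.10 = 1.406 A
P_R_b = I² × R_b = (1.406)² × 64.3 = 127.1 W

127 W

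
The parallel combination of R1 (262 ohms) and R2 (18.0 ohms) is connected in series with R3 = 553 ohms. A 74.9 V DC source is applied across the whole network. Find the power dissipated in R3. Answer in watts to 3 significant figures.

9.55 W

Reduce the parallel combination to a single R_p; the circuit then becomes R_p in series with the remaining resistor.
R_p = (262×18.0)/(262+18.0) = 16.84 Ω
R_total = R_p + 553 = 16.84 + 553 = 569.8 Ω
I = V / R_total = 74.9 / 569.8 = 0.1314 A
All the supply current flows through R3; use P = I²R3.
P_R3 = (0.1314)² × 553 = 9.554 W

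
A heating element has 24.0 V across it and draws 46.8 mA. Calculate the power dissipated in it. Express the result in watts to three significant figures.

V and I are known directly — P = V I, no intermediate step needed.
P = 24.0 V × 0.04680 A = 1.123 W

1.12 W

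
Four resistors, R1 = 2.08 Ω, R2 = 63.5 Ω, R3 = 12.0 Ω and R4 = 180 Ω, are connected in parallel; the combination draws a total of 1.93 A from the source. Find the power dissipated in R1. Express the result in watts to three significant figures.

5.23 W

We need the common branch voltage; get it from I_total × R_eq, then P = V²/R for the branch.
1/R_eq = 1/2.08 + 1/63.5 + 1/12.0 + 1/180 ⇒ R_eq = 1.708 Ω
V = I_total × R_eq = 1.930 × 1.708 = 3.297 V
P_R1 = V² / R1 = (3.297)² / 2.08 = 5.226 W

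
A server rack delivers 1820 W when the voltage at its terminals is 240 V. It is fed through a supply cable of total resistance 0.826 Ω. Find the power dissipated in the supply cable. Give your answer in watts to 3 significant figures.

The supply cable is a series resistance carrying the load current; its dissipation is I²R_line.
I = P / V = 1820 / 240 = 7.583 A through the supply cable.
P_line = I² R_line = (7.583)² × 0.826 = 47.50 W

47.5 W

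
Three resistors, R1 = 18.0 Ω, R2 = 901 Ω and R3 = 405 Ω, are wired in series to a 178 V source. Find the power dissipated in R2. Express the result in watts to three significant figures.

The current is common to all series resistors; compute it, then apply P = I²R for the target.
R_total = 18.0 + 901 + 405 = 1324 Ω
I = V / R_total = 178 / 1324 = 0.1344 A
P_R2 = I² × R2 = (0.1344)² × 901 = 16.29 W

16.3 W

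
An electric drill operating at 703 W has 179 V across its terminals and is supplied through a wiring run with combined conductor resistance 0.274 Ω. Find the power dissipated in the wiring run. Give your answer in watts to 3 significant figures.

The wiring run and load are in series, so the same current flows in both; the loss is I²R_line.
I = P / V = 703 / 179 = 3.927 A through the wiring run.
P_line = I² R_line = (3.927)² × 0.274 = 4.226 W

4.23 W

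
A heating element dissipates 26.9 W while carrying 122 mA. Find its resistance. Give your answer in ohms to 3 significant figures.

1810 Ω

From P = V I = I²R = V²/R, with the two given quantities we get R = P / I².
R = 26.9 / (0.1220)² = 1807 Ω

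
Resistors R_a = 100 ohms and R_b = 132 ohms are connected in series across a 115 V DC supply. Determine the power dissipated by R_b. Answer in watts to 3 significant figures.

32.4 W

Series elements share the same current, so find I first, then use P = I²R.
R_total = 100 + 132 = 232.0 Ω
I = V / R_total = 115 / 232.0 = 0.4957 A
P_R_b = I² × R_b = (0.4957)² × 132 = 32.43 W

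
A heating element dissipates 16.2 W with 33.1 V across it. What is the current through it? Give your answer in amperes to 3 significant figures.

The two known quantities fix the third via I = P / V.
I = 16.2 / 33.1 = 0.4894 A

0.489 A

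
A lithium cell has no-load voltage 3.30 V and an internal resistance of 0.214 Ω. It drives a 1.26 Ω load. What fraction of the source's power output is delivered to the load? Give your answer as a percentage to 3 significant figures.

Efficiency is P_load / P_total. With a series r and R sharing the same I, P = I²R for each, so η = R/(R+r).
η = R / (R + r) = 1.26 / (1.26 + 0.214) = 0.8548

85.5 %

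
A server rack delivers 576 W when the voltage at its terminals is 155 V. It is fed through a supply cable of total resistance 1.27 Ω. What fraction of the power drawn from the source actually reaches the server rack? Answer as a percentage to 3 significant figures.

97.0 %

I = P / V = 576 / 155 = 3.716 A through the supply cable.
P_line = I² R_line = (3.716)² × 1.27 = 17.54 W
P_source = P_load + P_line = 576.0 + 17.54 = 593.5 W
η = P_load / P_source = 576.0 / 593.5 = 0.9705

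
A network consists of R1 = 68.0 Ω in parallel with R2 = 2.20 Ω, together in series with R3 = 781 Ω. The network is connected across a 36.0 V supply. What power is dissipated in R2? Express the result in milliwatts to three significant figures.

4.36 mW

Combine R1 and R2 into their parallel equivalent first, reducing the network to two series resistors.
R_p = (68.0×2.20)/(68.0+2.20) = 2.131 Ω
R_total = R_p + 781 = 2.131 + 781 = 783.1 Ω
I = V / R_total = 36.0 / 783.1 = 0.04597 A
Voltage across the parallel pair: V_p = I × R_p = 0.04597 × 2.131 = 0.09796 V
R2 sits across V_p; its power is V_p²/R.
P_R2 = (0.09796)² / 2.20 = 0.004362 W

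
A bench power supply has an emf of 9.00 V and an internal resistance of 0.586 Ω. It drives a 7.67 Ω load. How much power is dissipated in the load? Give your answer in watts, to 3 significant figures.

With r and R in series, I = ε/(r+R); the load dissipates I²R.
I = ε / (r + R) = 9.00 / (0.586 + 7.67) = 1.090 A
P_load = I² R = (1.090)² × 7.67 = 9.115 W

9.11 W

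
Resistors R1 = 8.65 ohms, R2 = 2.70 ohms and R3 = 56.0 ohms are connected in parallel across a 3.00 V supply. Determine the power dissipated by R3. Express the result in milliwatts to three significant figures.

161 mW

Parallel branches share the same voltage; P = V²/R gives the branch power in one step.
P_R3 = V² / R3 = (3.00)² / 56.0 Ω = 0.1607 W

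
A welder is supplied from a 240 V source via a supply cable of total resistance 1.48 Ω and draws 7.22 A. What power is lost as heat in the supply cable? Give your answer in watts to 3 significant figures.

77.2 W

Line loss is just I²R for the cable — we know both I and R_line directly.
The supply cable carries the full 7.22 A.
P_line = I² R_line = (7.220)² × 1.48 = 77.15 W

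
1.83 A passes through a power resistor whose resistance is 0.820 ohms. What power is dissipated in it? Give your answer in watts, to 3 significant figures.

With I and R stated, P = I²R applies in one step.
P = (1.830 A)² × 0.820 Ω = 2.746 W

2.75 W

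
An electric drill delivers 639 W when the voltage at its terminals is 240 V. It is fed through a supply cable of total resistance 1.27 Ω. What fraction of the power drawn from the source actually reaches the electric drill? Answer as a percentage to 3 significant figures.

I = P / V = 639 / 240 = 2.663 A through the supply cable.
P_line = I² R_line = (2.663)² × 1.27 = 9.003 W
P_source = P_load + P_line = 639.0 + 9.003 = 648.0 W
η = P_load / P_source = 639.0 / 648.0 = 0.9861

98.6 %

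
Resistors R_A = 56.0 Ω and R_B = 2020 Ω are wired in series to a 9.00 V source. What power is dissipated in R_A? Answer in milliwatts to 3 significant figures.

1.05 mW

Since the resistors are in series they all carry the loop current I = V/R_total; the power in any one is I²R.
R_total = 56.0 + 2020 = 2076 Ω
I = V / R_total = 9.00 / 2076 = 0.004335 A
P_R_A = I² × R_A = (0.004335)² × 56.0 = 0.001052 W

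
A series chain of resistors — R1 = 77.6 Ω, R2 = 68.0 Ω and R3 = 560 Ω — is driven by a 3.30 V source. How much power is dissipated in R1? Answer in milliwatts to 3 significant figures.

Every series element carries the same I. Get I from the total resistance, then P = I² × R1.
R_total = 77.6 + 68.0 + 560 = 705.6 Ω
I = V / R_total = 3.30 / 705.6 = 0.004677 A
P_R1 = I² × R1 = (0.004677)² × 77.6 = 0.001697 W

1.70 mW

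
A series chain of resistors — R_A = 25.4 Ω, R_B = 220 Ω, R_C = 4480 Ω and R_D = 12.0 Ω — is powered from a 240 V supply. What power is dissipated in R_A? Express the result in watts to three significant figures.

Series elements share the same current, so find I first, then use P = I²R.
R_total = 25.4 + 220 + 4480 + 12.0 = 4737 Ω
I = V / R_total = 240 / 4737 = 0.05066 A
P_R_A = I² × R_A = (0.05066)² × 25.4 = 0.06519 W

0.0652 W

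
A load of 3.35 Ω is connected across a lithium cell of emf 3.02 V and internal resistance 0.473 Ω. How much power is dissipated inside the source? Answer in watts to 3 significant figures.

0.295 W

The source's internal resistance is just another series element carrying I; its dissipation is I²r.
I = ε / (r + R) = 3.02 / (0.473 + 3.35) = 0.7900 A
P_int = I² r = (0.7900)² × 0.473 = 0.2952 W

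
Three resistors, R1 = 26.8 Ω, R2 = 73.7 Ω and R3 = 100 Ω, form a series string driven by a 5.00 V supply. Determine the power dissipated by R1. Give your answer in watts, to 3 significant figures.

Every series element carries the same I. Get I from the total resistance, then P = I² × R1.
R_total = 26.8 + 73.7 + 100 = 200.5 Ω
I = V / R_total = 5.00 / 200.5 = 0.02494 A
P_R1 = I² × R1 = (0.02494)² × 26.8 = 0.01667 W

0.0167 W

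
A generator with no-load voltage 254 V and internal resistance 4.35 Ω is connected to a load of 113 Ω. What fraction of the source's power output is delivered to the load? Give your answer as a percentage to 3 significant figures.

96.3 %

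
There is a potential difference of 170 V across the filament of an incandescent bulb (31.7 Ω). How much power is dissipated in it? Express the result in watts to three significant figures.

V and R are stated; P = V²/R avoids computing the current.
P = (170 V)² / 31.7 Ω = 911.7 W

912 W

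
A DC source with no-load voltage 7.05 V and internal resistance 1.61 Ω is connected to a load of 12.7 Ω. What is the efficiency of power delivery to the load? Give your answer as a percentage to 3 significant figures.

88.7 %

Both r and R carry the same current, so the power split is just the resistance split: η = R/(R+r).
η = R / (R + r) = 12.7 / (12.7 + 1.61) = 0.8875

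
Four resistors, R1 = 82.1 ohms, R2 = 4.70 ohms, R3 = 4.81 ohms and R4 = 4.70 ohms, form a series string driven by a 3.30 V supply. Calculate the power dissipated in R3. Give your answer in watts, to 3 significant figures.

Series elements share the same current, so find I first, then use P = I²R.
R_total = 82.1 + 4.70 + 4.81 + 4.70 = 96.31 Ω
I = V / R_total = 3.30 / 96.31 = 0.03426 A
P_R3 = I² × R3 = (0.03426)² × 4.81 = 0.005647 W

0.00565 W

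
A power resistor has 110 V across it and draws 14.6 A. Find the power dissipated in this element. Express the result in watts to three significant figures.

1610 W

V and I are known directly — P = V I, no intermediate step needed.
P = 110 V × 14.60 A = 1606 W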